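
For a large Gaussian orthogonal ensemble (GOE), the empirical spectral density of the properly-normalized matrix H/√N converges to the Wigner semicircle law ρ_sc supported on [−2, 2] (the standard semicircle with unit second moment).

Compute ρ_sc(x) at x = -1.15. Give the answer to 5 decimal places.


ρ_sc(x) = (1/(2π)) √(4 − x²). With x = -1.15:
  4 − x² = 4 − (-1.15)² = 4 − 1.322500 = 2.677500.
  √(4 − x²) = 1.636307.
  1/(2π) = 0.159155.
  ρ_sc(-1.15) = 0.159155 · 1.636307 = 0.260426.

Rounded to 5 decimal places: ρ_sc(-1.15) ≈ 0.26043.


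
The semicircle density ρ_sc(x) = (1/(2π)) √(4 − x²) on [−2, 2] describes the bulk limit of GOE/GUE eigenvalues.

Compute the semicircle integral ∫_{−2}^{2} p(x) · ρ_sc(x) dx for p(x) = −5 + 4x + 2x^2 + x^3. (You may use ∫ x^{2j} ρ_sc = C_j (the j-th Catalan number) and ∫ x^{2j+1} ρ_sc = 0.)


Write p(x) = Σ a_i x^i, split into monomials and integrate each against ρ_sc separately.
Using ∫ x^{2j} ρ_sc = C_j = (1/(j+1)) C(2j, j) (Catalan numbers) and ∫ x^{2j+1} ρ_sc = 0 (odd monomials vanish by symmetry):
  i = 0 (even): a_0 · C_{0} = -5 · 1 = -5
  i = 1 (odd): ∫ x^1 ρ_sc = 0 (vanishes)
  i = 2 (even): a_2 · C_{1} = 2 · 1 = 2
  i = 3 (odd): ∫ x^3 ρ_sc = 0 (vanishes)

Summing the contributions: ∫_{−2}^{2} p(x) ρ_sc(x) dx = (-5) + 2 = -3.


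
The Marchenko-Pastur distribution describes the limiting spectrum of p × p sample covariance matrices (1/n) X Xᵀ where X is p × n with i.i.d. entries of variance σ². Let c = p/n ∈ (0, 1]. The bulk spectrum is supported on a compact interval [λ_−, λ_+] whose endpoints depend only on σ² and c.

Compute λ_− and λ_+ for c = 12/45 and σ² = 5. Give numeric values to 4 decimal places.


c = 12/45 = 0.266667; √c = 0.516398.
λ_− = σ² (1 − √c)² = 5 · (1 − 0.516398)² = 5 · (0.483602)² = 1.169356.
λ_+ = σ² (1 + √c)² = 5 · (1 + 0.516398)² = 5 · (1.516398)² = 11.497311.

Rounded to 4 decimal places: λ_− ≈ 1.1694, λ_+ ≈ 11.4973.


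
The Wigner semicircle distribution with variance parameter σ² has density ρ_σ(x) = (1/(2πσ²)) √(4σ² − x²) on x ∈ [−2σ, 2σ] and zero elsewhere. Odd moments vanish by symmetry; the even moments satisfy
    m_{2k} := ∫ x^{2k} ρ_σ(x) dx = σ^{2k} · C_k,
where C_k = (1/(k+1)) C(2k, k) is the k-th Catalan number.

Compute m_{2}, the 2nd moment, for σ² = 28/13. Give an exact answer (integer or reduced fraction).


By the scaled semicircle moment identity, m_{2k} = σ^{2k} · C_k with k = 1.
C_1 = (1/(k+1)) · C(2k, k) = (1/2) · C(2, 1) = (1/2) · 2 = 1.
σ^{2k} = (σ²)^k = (28/13)^1 = 28/13.

Therefore m_{2} = σ^{2} · C_1 = (28/13) · 1 = 28/13.


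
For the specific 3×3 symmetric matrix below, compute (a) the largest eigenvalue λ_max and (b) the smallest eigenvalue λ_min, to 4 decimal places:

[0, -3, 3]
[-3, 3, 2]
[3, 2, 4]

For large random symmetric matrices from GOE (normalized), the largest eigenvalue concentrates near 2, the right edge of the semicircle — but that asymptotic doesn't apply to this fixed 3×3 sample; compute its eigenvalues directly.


Since M is real symmetric, all three eigenvalues are real; they are the roots of det(λI − M) = λ³ − (tr M) λ² + s λ − det M, where s is the sum of the principal 2×2 minors.
tr M = 0 + 3 + 4 = 7.
s = (0·3 − (-3)²) + (0·4 − 3²) + (3·4 − 2²) = -9 + (-9) + 8 = -10.
det M (expand along row 1) = 0·8 − (-3)·(-18) + 3·(-15) = -99.
Characteristic polynomial: λ³ − 7λ² − 10λ + 99 = 0.
Substitute λ = y + (tr M)/3 = y + 2.333333 to remove the quadratic term: y³ + p·y + q = 0 with p = s − (tr M)²/3 = -26.333333 and q = −2(tr M)³/27 + (tr M)·s/3 − det M = 50.259259.
Three real roots ⇒ use the trigonometric (Viète) form: r = 2√(−p/3) = 5.925463, φ = arccos(3q/(p·r)) = arccos(-0.966294) = 2.881219 rad.
y_k = r·cos(φ/3 − 2πk/3) for k = 0, 1, 2 gives y = 3.396399, 2.506761, -5.903160.
λ_k = y_k + 2.333333 gives λ = 5.7297, 4.8401, -3.5698 (check: the sum is 7.0000 = tr M).

Hence λ_max = 5.7297 and λ_min = -3.5698.


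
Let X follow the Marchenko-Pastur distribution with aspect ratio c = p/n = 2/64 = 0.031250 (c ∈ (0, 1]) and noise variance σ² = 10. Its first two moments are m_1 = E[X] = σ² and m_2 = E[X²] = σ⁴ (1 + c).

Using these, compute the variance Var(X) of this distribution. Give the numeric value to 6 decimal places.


m_1 = E[X] = σ² = 10, so m_1² = 100.
m_2 = E[X²] = σ⁴ (1 + c) = 100 · (1 + 0.031250) = 100 · 1.031250 = 103.125000.
(Note m_2 − m_1² simplifies to c · σ⁴ = 0.031250 · 100.)

Var(X) = m_2 − m_1² = 103.125000 − 100 = 3.125000.


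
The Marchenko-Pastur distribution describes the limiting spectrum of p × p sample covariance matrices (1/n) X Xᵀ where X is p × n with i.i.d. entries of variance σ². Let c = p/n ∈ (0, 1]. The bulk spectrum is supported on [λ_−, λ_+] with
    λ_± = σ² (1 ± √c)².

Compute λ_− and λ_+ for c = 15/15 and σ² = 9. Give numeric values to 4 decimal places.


c = 15/15 = 1.000000; √c = 1.000000.
λ_− = σ² (1 − √c)² = 9 · (1 − 1.000000)² = 9 · (0.000000)² = 0.000000.
λ_+ = σ² (1 + √c)² = 9 · (1 + 1.000000)² = 9 · (2.000000)² = 36.000000.

Rounded to 4 decimal places: λ_− ≈ 0.0000, λ_+ ≈ 36.0000.


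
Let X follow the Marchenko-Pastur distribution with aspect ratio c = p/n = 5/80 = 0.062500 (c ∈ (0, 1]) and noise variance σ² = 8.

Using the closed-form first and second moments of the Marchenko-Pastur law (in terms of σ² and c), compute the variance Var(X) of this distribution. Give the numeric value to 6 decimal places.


Recall the MP moments m_1 = E[X] = σ² and m_2 = E[X²] = σ⁴ (1 + c).
m_1 = E[X] = σ² = 8, so m_1² = 64.
m_2 = E[X²] = σ⁴ (1 + c) = 64 · (1 + 0.062500) = 64 · 1.062500 = 68.000000.
(Note m_2 − m_1² simplifies to c · σ⁴ = 0.062500 · 64.)

Var(X) = m_2 − m_1² = 68.000000 − 64 = 4.000000.


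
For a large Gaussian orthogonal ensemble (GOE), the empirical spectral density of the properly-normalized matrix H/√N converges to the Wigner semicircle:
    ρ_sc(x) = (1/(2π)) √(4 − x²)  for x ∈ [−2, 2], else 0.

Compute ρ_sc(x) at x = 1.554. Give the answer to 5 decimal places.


ρ_sc(x) = (1/(2π)) √(4 − x²). With x = 1.554:
  4 − x² = 4 − (1.554)² = 4 − 2.414916 = 1.585084.
  √(4 − x²) = 1.259001.
  1/(2π) = 0.159155.
  ρ_sc(1.554) = 0.159155 · 1.259001 = 0.200376.

Rounded to 5 decimal places: ρ_sc(1.554) ≈ 0.20038.


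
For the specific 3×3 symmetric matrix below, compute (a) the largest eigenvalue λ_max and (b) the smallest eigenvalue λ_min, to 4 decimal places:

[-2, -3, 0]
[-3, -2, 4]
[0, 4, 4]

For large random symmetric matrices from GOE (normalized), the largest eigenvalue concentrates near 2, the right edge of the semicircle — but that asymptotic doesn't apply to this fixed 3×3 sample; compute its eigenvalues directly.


Since M is real symmetric, all three eigenvalues are real; they are the roots of det(λI − M) = λ³ − (tr M) λ² + s λ − det M, where s is the sum of the principal 2×2 minors.
tr M = -2 + (-2) + 4 = 0.
s = ((-2)·(-2) − (-3)²) + ((-2)·4 − 0²) + ((-2)·4 − 4²) = -5 + (-8) + (-24) = -37.
det M (expand along row 1) = (-2)·(-24) − (-3)·(-12) + 0·(-12) = 12.
Characteristic polynomial: λ³ − 37λ − 12 = 0.
Substitute λ = y + (tr M)/3 = y + 0.000000 to remove the quadratic term: y³ + p·y + q = 0 with p = s − (tr M)²/3 = -37.000000 and q = −2(tr M)³/27 + (tr M)·s/3 − det M = -12.000000.
Three real roots ⇒ use the trigonometric (Viète) form: r = 2√(−p/3) = 7.023769, φ = arccos(3q/(p·r)) = arccos(0.138526) = 1.431824 rad.
y_k = r·cos(φ/3 − 2πk/3) for k = 0, 1, 2 gives y = 6.238864, -0.325254, -5.913610.
λ_k = y_k + 0.000000 gives λ = 6.2389, -0.3253, -5.9136 (check: the sum is 0.0000 = tr M).

Hence λ_max = 6.2389 and λ_min = -5.9136.


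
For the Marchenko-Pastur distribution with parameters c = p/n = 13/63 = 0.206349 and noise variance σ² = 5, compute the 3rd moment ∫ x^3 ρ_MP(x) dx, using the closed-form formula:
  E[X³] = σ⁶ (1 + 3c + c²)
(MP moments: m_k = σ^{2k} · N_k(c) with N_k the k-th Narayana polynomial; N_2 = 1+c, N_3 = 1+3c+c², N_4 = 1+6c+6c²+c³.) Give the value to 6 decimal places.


E[X³] = σ⁶ (1 + 3c + c²) (third MP moment). With σ² = 5 (so σ⁶ = 125) and c = 13/63 = 0.206349: E[X³] = 125 · (1 + 3·0.206349 + (0.206349)²) = 125 · 1.661628.

So E[X^3] = 207.703452.


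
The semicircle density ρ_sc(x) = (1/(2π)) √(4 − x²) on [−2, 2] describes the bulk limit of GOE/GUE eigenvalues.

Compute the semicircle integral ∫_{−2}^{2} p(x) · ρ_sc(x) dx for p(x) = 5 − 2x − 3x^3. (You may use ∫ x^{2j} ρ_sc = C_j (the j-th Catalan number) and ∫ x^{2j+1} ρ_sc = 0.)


Write p(x) = Σ a_i x^i, split into monomials and integrate each against ρ_sc separately.
Using ∫ x^{2j} ρ_sc = C_j = (1/(j+1)) C(2j, j) (Catalan numbers) and ∫ x^{2j+1} ρ_sc = 0 (odd monomials vanish by symmetry):
  i = 0 (even): a_0 · C_{0} = 5 · 1 = 5
  i = 1 (odd): ∫ x^1 ρ_sc = 0 (vanishes)
  i = 3 (odd): ∫ x^3 ρ_sc = 0 (vanishes)

Summing the contributions: ∫_{−2}^{2} p(x) ρ_sc(x) dx = 5.


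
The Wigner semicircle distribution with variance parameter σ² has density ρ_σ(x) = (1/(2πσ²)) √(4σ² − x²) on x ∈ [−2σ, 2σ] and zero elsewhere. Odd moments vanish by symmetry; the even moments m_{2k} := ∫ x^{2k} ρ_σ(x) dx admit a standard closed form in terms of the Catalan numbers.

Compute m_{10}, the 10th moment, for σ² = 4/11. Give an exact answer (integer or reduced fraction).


By the scaled semicircle moment identity, m_{2k} = σ^{2k} · C_k with k = 5.
C_5 = (1/(k+1)) · C(2k, k) = (1/6) · C(10, 5) = (1/6) · 252 = 42.
σ^{2k} = (σ²)^k = (4/11)^5 = 1024/161051.

Therefore m_{10} = σ^{10} · C_5 = (1024/161051) · 42 = 43008/161051.


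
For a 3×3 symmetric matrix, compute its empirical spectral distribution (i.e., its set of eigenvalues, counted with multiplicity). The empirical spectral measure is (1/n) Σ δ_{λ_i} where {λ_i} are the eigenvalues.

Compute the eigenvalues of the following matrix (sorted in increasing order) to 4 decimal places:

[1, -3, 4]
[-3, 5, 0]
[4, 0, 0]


Since M is real symmetric, all three eigenvalues are real; they are the roots of det(λI − M) = λ³ − (tr M) λ² + s λ − det M, where s is the sum of the principal 2×2 minors.
tr M = 1 + 5 + 0 = 6.
s = (1·5 − (-3)²) + (1·0 − 4²) + (5·0 − 0²) = -4 + (-16) + 0 = -20.
det M (expand along row 1) = 1·0 − (-3)·0 + 4·(-20) = -80.
Characteristic polynomial: λ³ − 6λ² − 20λ + 80 = 0.
Substitute λ = y + (tr M)/3 = y + 2.000000 to remove the quadratic term: y³ + p·y + q = 0 with p = s − (tr M)²/3 = -32.000000 and q = −2(tr M)³/27 + (tr M)·s/3 − det M = 24.000000.
Three real roots ⇒ use the trigonometric (Viète) form: r = 2√(−p/3) = 6.531973, φ = arccos(3q/(p·r)) = arccos(-0.344459) = 1.922459 rad.
y_k = r·cos(φ/3 − 2πk/3) for k = 0, 1, 2 gives y = 5.236068, 0.763932, -6.000000.
λ_k = y_k + 2.000000 gives λ = 7.2361, 2.7639, -4.0000 (check: the sum is 6.0000 = tr M).

Eigenvalues sorted in increasing order: [-4.0000, 2.7639, 7.2361].


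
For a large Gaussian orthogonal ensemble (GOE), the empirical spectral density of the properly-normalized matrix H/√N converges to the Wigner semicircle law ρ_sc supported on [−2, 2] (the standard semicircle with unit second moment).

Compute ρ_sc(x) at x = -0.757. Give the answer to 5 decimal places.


ρ_sc(x) = (1/(2π)) √(4 − x²). With x = -0.757:
  4 − x² = 4 − (-0.757)² = 4 − 0.573049 = 3.426951.
  √(4 − x²) = 1.851203.
  1/(2π) = 0.159155.
  ρ_sc(-0.757) = 0.159155 · 1.851203 = 0.294628.

Rounded to 5 decimal places: ρ_sc(-0.757) ≈ 0.29463.


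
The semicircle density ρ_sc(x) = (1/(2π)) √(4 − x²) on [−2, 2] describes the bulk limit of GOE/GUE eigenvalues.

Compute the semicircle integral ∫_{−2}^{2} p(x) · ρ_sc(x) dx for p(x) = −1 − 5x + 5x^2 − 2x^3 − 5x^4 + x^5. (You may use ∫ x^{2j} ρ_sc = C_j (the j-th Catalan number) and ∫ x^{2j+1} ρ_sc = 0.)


Write p(x) = Σ a_i x^i, split into monomials and integrate each against ρ_sc separately.
Using ∫ x^{2j} ρ_sc = C_j = (1/(j+1)) C(2j, j) (Catalan numbers) and ∫ x^{2j+1} ρ_sc = 0 (odd monomials vanish by symmetry):
  i = 0 (even): a_0 · C_{0} = -1 · 1 = -1
  i = 1 (odd): ∫ x^1 ρ_sc = 0 (vanishes)
  i = 2 (even): a_2 · C_{1} = 5 · 1 = 5
  i = 3 (odd): ∫ x^3 ρ_sc = 0 (vanishes)
  i = 4 (even): a_4 · C_{2} = -5 · 2 = -10
  i = 5 (odd): ∫ x^5 ρ_sc = 0 (vanishes)

Summing the contributions: ∫_{−2}^{2} p(x) ρ_sc(x) dx = (-1) + 5 + (-10) = -6.


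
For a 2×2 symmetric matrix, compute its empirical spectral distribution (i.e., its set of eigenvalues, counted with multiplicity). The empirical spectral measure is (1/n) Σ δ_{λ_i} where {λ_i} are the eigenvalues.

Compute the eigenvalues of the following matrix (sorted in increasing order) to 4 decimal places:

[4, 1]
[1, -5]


Since M is real symmetric, both eigenvalues are real; they are the roots of det(λI − M) = λ² − (tr M) λ + det M.
tr M = 4 + (-5) = -1.
det M = 4·(-5) − 1² = -20 − 1 = -21.
Characteristic polynomial: λ² + λ − 21 = 0.
Discriminant Δ = (tr M)² − 4·det M = 1 − (-84) = 85; √Δ = 9.219544.
λ = (tr M ± √Δ)/2 = (-1 ± 9.219544)/2, giving (tr M − √Δ)/2 = -5.1098 and (tr M + √Δ)/2 = 4.1098.

Eigenvalues sorted in increasing order: [-5.1098, 4.1098].


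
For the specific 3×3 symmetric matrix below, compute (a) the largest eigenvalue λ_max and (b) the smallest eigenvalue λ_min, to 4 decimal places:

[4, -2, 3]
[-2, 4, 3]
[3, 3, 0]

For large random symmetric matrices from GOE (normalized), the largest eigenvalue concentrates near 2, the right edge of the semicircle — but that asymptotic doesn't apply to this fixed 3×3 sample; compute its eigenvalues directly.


Since M is real symmetric, all three eigenvalues are real; they are the roots of det(λI − M) = λ³ − (tr M) λ² + s λ − det M, where s is the sum of the principal 2×2 minors.
tr M = 4 + 4 + 0 = 8.
s = (4·4 − (-2)²) + (4·0 − 3²) + (4·0 − 3²) = 12 + (-9) + (-9) = -6.
det M (expand along row 1) = 4·(-9) − (-2)·(-9) + 3·(-18) = -108.
Characteristic polynomial: λ³ − 8λ² − 6λ + 108 = 0.
Substitute λ = y + (tr M)/3 = y + 2.666667 to remove the quadratic term: y³ + p·y + q = 0 with p = s − (tr M)²/3 = -27.333333 and q = −2(tr M)³/27 + (tr M)·s/3 − det M = 54.074074.
Three real roots ⇒ use the trigonometric (Viète) form: r = 2√(−p/3) = 6.036923, φ = arccos(3q/(p·r)) = arccos(-0.983110) = 2.957539 rad.
y_k = r·cos(φ/3 − 2πk/3) for k = 0, 1, 2 gives y = 3.333333, 2.692232, -6.025566.
λ_k = y_k + 2.666667 gives λ = 6.0000, 5.3589, -3.3589 (check: the sum is 8.0000 = tr M).

Hence λ_max = 6.0000 and λ_min = -3.3589.


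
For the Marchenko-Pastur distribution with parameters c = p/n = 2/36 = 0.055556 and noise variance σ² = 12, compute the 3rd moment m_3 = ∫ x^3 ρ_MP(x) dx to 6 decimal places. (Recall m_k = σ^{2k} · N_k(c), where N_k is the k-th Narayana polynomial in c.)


E[X³] = σ⁶ (1 + 3c + c²) (third MP moment). With σ² = 12 (so σ⁶ = 1728) and c = 2/36 = 0.055556: E[X³] = 1728 · (1 + 3·0.055556 + (0.055556)²) = 1728 · 1.169753.

So E[X^3] = 2021.333333.


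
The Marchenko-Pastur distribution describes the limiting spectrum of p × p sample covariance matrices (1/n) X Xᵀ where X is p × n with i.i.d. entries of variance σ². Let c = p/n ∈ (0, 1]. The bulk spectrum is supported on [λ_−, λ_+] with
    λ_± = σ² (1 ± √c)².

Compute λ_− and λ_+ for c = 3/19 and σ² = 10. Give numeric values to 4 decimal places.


c = 3/19 = 0.157895; √c = 0.397360.
λ_− = σ² (1 − √c)² = 10 · (1 − 0.397360)² = 10 · (0.602640)² = 3.631753.
λ_+ = σ² (1 + √c)² = 10 · (1 + 0.397360)² = 10 · (1.397360)² = 19.526142.

Rounded to 4 decimal places: λ_− ≈ 3.6318, λ_+ ≈ 19.5261.


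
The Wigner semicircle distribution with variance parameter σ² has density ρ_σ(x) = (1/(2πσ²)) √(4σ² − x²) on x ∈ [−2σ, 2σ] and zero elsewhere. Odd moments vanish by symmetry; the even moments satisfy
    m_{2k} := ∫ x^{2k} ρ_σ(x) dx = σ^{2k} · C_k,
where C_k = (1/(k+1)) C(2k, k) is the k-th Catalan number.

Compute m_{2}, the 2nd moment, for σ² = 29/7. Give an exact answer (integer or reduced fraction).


By the scaled semicircle moment identity, m_{2k} = σ^{2k} · C_k with k = 1.
C_1 = (1/(k+1)) · C(2k, k) = (1/2) · C(2, 1) = (1/2) · 2 = 1.
σ^{2k} = (σ²)^k = (29/7)^1 = 29/7.

Therefore m_{2} = σ^{2} · C_1 = (29/7) · 1 = 29/7.


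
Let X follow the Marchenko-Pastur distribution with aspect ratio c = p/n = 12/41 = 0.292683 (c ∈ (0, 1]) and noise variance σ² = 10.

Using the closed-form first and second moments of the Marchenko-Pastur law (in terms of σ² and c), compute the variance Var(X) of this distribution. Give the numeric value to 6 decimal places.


Recall the MP moments m_1 = E[X] = σ² and m_2 = E[X²] = σ⁴ (1 + c).
m_1 = E[X] = σ² = 10, so m_1² = 100.
m_2 = E[X²] = σ⁴ (1 + c) = 100 · (1 + 0.292683) = 100 · 1.292683 = 129.268293.
(Note m_2 − m_1² simplifies to c · σ⁴ = 0.292683 · 100.)

Var(X) = m_2 − m_1² = 129.268293 − 100 = 29.268293.


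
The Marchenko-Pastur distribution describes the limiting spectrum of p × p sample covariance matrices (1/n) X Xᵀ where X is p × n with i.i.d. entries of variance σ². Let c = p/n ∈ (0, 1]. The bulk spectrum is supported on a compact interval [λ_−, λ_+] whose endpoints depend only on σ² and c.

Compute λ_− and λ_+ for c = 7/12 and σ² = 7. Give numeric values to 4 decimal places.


c = 7/12 = 0.583333; √c = 0.763763.
λ_− = σ² (1 − √c)² = 7 · (1 − 0.763763)² = 7 · (0.236237)² = 0.390657.
λ_+ = σ² (1 + √c)² = 7 · (1 + 0.763763)² = 7 · (1.763763)² = 21.776010.

Rounded to 4 decimal places: λ_− ≈ 0.3907, λ_+ ≈ 21.7760.


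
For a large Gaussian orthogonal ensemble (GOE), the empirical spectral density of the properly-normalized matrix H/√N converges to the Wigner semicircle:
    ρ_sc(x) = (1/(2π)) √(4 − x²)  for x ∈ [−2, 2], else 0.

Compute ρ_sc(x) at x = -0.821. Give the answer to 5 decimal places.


ρ_sc(x) = (1/(2π)) √(4 − x²). With x = -0.821:
  4 − x² = 4 − (-0.821)² = 4 − 0.674041 = 3.325959.
  √(4 − x²) = 1.823721.
  1/(2π) = 0.159155.
  ρ_sc(-0.821) = 0.159155 · 1.823721 = 0.290254.

Rounded to 5 decimal places: ρ_sc(-0.821) ≈ 0.29025.


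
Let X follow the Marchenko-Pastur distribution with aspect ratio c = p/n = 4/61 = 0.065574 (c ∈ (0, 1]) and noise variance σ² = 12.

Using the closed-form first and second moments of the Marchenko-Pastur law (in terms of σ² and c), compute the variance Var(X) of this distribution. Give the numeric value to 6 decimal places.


Recall the MP moments m_1 = E[X] = σ² and m_2 = E[X²] = σ⁴ (1 + c).
m_1 = E[X] = σ² = 12, so m_1² = 144.
m_2 = E[X²] = σ⁴ (1 + c) = 144 · (1 + 0.065574) = 144 · 1.065574 = 153.442623.
(Note m_2 − m_1² simplifies to c · σ⁴ = 0.065574 · 144.)

Var(X) = m_2 − m_1² = 153.442623 − 144 = 9.442623.


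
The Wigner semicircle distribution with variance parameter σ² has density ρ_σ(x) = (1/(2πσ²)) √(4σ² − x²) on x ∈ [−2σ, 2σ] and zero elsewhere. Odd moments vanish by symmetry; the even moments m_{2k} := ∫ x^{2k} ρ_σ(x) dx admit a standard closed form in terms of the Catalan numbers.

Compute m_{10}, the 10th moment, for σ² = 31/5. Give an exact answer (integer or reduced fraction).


By the scaled semicircle moment identity, m_{2k} = σ^{2k} · C_k with k = 5.
C_5 = (1/(k+1)) · C(2k, k) = (1/6) · C(10, 5) = (1/6) · 252 = 42.
σ^{2k} = (σ²)^k = (31/5)^5 = 28629151/3125.

Therefore m_{10} = σ^{10} · C_5 = (28629151/3125) · 42 = 1202424342/3125.


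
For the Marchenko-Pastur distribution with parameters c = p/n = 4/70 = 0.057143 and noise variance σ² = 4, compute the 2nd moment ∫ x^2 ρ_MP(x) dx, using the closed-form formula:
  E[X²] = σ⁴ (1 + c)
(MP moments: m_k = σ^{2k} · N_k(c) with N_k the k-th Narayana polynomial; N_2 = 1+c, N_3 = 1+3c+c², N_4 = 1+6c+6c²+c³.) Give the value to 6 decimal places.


E[X²] = σ⁴ (1 + c) (second MP moment). With σ² = 4 (so σ⁴ = 16) and c = 4/70 = 0.057143: E[X²] = 16 · (1 + 0.057143) = 16 · 1.057143.

So E[X^2] = 16.914286.


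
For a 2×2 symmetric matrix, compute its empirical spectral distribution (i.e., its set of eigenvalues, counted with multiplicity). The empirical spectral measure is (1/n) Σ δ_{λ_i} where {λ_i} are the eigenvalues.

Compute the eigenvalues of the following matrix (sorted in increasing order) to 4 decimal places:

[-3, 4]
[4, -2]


Since M is real symmetric, both eigenvalues are real; they are the roots of det(λI − M) = λ² − (tr M) λ + det M.
tr M = -3 + (-2) = -5.
det M = (-3)·(-2) − 4² = 6 − 16 = -10.
Characteristic polynomial: λ² + 5λ − 10 = 0.
Discriminant Δ = (tr M)² − 4·det M = 25 − (-40) = 65; √Δ = 8.062258.
λ = (tr M ± √Δ)/2 = (-5 ± 8.062258)/2, giving (tr M − √Δ)/2 = -6.5311 and (tr M + √Δ)/2 = 1.5311.

Eigenvalues sorted in increasing order: [-6.5311, 1.5311].


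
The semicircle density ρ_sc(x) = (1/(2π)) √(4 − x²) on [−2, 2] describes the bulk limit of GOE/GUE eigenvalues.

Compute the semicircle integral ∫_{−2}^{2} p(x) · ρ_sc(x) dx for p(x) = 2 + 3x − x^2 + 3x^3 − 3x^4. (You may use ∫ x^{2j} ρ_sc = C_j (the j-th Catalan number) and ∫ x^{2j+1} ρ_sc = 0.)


Write p(x) = Σ a_i x^i, split into monomials and integrate each against ρ_sc separately.
Using ∫ x^{2j} ρ_sc = C_j = (1/(j+1)) C(2j, j) (Catalan numbers) and ∫ x^{2j+1} ρ_sc = 0 (odd monomials vanish by symmetry):
  i = 0 (even): a_0 · C_{0} = 2 · 1 = 2
  i = 1 (odd): ∫ x^1 ρ_sc = 0 (vanishes)
  i = 2 (even): a_2 · C_{1} = -1 · 1 = -1
  i = 3 (odd): ∫ x^3 ρ_sc = 0 (vanishes)
  i = 4 (even): a_4 · C_{2} = -3 · 2 = -6

Summing the contributions: ∫_{−2}^{2} p(x) ρ_sc(x) dx = 2 + (-1) + (-6) = -5.


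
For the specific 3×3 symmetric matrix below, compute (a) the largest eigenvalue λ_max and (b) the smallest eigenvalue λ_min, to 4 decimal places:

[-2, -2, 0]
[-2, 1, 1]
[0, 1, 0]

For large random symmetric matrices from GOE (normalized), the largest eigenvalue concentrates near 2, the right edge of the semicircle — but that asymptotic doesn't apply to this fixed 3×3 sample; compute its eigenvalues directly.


Since M is real symmetric, all three eigenvalues are real; they are the roots of det(λI − M) = λ³ − (tr M) λ² + s λ − det M, where s is the sum of the principal 2×2 minors.
tr M = -2 + 1 + 0 = -1.
s = ((-2)·1 − (-2)²) + ((-2)·0 − 0²) + (1·0 − 1²) = -6 + 0 + (-1) = -7.
det M (expand along row 1) = (-2)·(-1) − (-2)·0 + 0·(-2) = 2.
Characteristic polynomial: λ³ + λ² − 7λ − 2 = 0.
Substitute λ = y + (tr M)/3 = y − 0.333333 to remove the quadratic term: y³ + p·y + q = 0 with p = s − (tr M)²/3 = -7.333333 and q = −2(tr M)³/27 + (tr M)·s/3 − det M = 0.407407.
Three real roots ⇒ use the trigonometric (Viète) form: r = 2√(−p/3) = 3.126944, φ = arccos(3q/(p·r)) = arccos(-0.053300) = 1.624122 rad.
y_k = r·cos(φ/3 − 2πk/3) for k = 0, 1, 2 gives y = 2.679796, 0.055579, -2.735374.
λ_k = y_k − 0.333333 gives λ = 2.3465, -0.2778, -3.0687 (check: the sum is -1.0000 = tr M).

Hence λ_max = 2.3465 and λ_min = -3.0687.


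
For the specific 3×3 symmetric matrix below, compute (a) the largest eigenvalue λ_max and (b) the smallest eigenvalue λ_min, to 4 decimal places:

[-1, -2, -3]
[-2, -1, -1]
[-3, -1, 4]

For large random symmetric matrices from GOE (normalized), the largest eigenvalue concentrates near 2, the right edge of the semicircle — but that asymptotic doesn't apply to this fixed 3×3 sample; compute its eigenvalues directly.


Since M is real symmetric, all three eigenvalues are real; they are the roots of det(λI − M) = λ³ − (tr M) λ² + s λ − det M, where s is the sum of the principal 2×2 minors.
tr M = -1 + (-1) + 4 = 2.
s = ((-1)·(-1) − (-2)²) + ((-1)·4 − (-3)²) + ((-1)·4 − (-1)²) = -3 + (-13) + (-5) = -21.
det M (expand along row 1) = (-1)·(-5) − (-2)·(-11) + (-3)·(-1) = -14.
Characteristic polynomial: λ³ − 2λ² − 21λ + 14 = 0.
Substitute λ = y + (tr M)/3 = y + 0.666667 to remove the quadratic term: y³ + p·y + q = 0 with p = s − (tr M)²/3 = -22.333333 and q = −2(tr M)³/27 + (tr M)·s/3 − det M = -0.592593.
Three real roots ⇒ use the trigonometric (Viète) form: r = 2√(−p/3) = 5.456902, φ = arccos(3q/(p·r)) = arccos(0.014587) = 1.556208 rad.
y_k = r·cos(φ/3 − 2πk/3) for k = 0, 1, 2 gives y = 4.739027, -0.026535, -4.712492.
λ_k = y_k + 0.666667 gives λ = 5.4057, 0.6401, -4.0458 (check: the sum is 2.0000 = tr M).

Hence λ_max = 5.4057 and λ_min = -4.0458.


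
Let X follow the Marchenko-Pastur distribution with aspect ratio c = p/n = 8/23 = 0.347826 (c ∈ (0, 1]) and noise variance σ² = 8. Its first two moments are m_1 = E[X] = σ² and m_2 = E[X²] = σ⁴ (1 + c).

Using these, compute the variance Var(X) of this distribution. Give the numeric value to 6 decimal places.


m_1 = E[X] = σ² = 8, so m_1² = 64.
m_2 = E[X²] = σ⁴ (1 + c) = 64 · (1 + 0.347826) = 64 · 1.347826 = 86.260870.
(Note m_2 − m_1² simplifies to c · σ⁴ = 0.347826 · 64.)

Var(X) = m_2 − m_1² = 86.260870 − 64 = 22.260870.


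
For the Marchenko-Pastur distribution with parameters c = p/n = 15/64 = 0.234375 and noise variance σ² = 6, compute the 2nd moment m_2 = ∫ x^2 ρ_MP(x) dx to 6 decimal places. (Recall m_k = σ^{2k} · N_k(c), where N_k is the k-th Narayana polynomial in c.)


E[X²] = σ⁴ (1 + c) (second MP moment). With σ² = 6 (so σ⁴ = 36) and c = 15/64 = 0.234375: E[X²] = 36 · (1 + 0.234375) = 36 · 1.234375.

So E[X^2] = 44.437500.


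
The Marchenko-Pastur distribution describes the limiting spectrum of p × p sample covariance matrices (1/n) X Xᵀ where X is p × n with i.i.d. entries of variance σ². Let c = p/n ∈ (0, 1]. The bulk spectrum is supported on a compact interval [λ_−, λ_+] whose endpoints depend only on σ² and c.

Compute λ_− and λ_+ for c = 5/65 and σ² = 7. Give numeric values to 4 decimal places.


c = 5/65 = 0.076923; √c = 0.277350.
λ_− = σ² (1 − √c)² = 7 · (1 − 0.277350)² = 7 · (0.722650)² = 3.655560.
λ_+ = σ² (1 + √c)² = 7 · (1 + 0.277350)² = 7 · (1.277350)² = 11.421363.

Rounded to 4 decimal places: λ_− ≈ 3.6556, λ_+ ≈ 11.4214.


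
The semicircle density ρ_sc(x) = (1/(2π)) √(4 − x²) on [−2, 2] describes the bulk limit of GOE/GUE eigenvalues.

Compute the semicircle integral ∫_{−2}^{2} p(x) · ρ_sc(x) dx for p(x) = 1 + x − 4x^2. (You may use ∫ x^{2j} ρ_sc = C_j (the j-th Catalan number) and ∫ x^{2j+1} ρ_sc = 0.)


Write p(x) = Σ a_i x^i, split into monomials and integrate each against ρ_sc separately.
Using ∫ x^{2j} ρ_sc = C_j = (1/(j+1)) C(2j, j) (Catalan numbers) and ∫ x^{2j+1} ρ_sc = 0 (odd monomials vanish by symmetry):
  i = 0 (even): a_0 · C_{0} = 1 · 1 = 1
  i = 1 (odd): ∫ x^1 ρ_sc = 0 (vanishes)
  i = 2 (even): a_2 · C_{1} = -4 · 1 = -4

Summing the contributions: ∫_{−2}^{2} p(x) ρ_sc(x) dx = 1 + (-4) = -3.


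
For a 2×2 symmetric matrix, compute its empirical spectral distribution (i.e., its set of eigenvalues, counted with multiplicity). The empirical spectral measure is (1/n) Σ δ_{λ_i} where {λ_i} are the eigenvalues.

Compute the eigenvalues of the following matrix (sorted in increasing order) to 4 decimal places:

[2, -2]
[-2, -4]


Since M is real symmetric, both eigenvalues are real; they are the roots of det(λI − M) = λ² − (tr M) λ + det M.
tr M = 2 + (-4) = -2.
det M = 2·(-4) − (-2)² = -8 − 4 = -12.
Characteristic polynomial: λ² + 2λ − 12 = 0.
Discriminant Δ = (tr M)² − 4·det M = 4 − (-48) = 52; √Δ = 7.211103.
λ = (tr M ± √Δ)/2 = (-2 ± 7.211103)/2, giving (tr M − √Δ)/2 = -4.6056 and (tr M + √Δ)/2 = 2.6056.

Eigenvalues sorted in increasing order: [-4.6056, 2.6056].


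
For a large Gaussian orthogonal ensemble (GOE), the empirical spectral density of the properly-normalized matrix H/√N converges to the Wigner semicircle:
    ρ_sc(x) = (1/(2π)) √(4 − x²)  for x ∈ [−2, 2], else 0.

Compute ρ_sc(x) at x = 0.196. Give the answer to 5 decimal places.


ρ_sc(x) = (1/(2π)) √(4 − x²). With x = 0.196:
  4 − x² = 4 − (0.196)² = 4 − 0.038416 = 3.961584.
  √(4 − x²) = 1.990373.
  1/(2π) = 0.159155.
  ρ_sc(0.196) = 0.159155 · 1.990373 = 0.316778.

Rounded to 5 decimal places: ρ_sc(0.196) ≈ 0.31678.


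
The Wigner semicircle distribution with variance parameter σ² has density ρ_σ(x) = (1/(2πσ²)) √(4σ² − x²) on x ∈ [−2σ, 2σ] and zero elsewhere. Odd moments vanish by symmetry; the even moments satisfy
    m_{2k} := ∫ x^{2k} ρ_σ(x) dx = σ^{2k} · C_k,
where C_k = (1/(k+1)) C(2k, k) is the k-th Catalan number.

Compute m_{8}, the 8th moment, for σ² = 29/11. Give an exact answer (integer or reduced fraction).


By the scaled semicircle moment identity, m_{2k} = σ^{2k} · C_k with k = 4.
C_4 = (1/(k+1)) · C(2k, k) = (1/5) · C(8, 4) = (1/5) · 70 = 14.
σ^{2k} = (σ²)^k = (29/11)^4 = 707281/14641.

Therefore m_{8} = σ^{8} · C_4 = (707281/14641) · 14 = 9901934/14641.


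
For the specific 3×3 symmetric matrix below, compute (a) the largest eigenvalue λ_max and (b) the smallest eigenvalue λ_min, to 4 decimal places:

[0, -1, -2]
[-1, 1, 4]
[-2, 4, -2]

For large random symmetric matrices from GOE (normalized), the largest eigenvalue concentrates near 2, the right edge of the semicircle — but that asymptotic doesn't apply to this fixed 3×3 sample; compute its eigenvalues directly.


Since M is real symmetric, all three eigenvalues are real; they are the roots of det(λI − M) = λ³ − (tr M) λ² + s λ − det M, where s is the sum of the principal 2×2 minors.
tr M = 0 + 1 + (-2) = -1.
s = (0·1 − (-1)²) + (0·(-2) − (-2)²) + (1·(-2) − 4²) = -1 + (-4) + (-18) = -23.
det M (expand along row 1) = 0·(-18) − (-1)·10 + (-2)·(-2) = 14.
Characteristic polynomial: λ³ + λ² − 23λ − 14 = 0.
Substitute λ = y + (tr M)/3 = y − 0.333333 to remove the quadratic term: y³ + p·y + q = 0 with p = s − (tr M)²/3 = -23.333333 and q = −2(tr M)³/27 + (tr M)·s/3 − det M = -6.259259.
Three real roots ⇒ use the trigonometric (Viète) form: r = 2√(−p/3) = 5.577734, φ = arccos(3q/(p·r)) = arccos(0.144281) = 1.426010 rad.
y_k = r·cos(φ/3 − 2πk/3) for k = 0, 1, 2 gives y = 4.959379, -0.269089, -4.690290.
λ_k = y_k − 0.333333 gives λ = 4.6260, -0.6024, -5.0236 (check: the sum is -1.0000 = tr M).

Hence λ_max = 4.6260 and λ_min = -5.0236.


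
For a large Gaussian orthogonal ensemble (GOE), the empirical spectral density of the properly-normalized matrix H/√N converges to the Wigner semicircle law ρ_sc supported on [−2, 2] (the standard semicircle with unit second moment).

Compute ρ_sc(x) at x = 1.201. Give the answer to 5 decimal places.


ρ_sc(x) = (1/(2π)) √(4 − x²). With x = 1.201:
  4 − x² = 4 − (1.201)² = 4 − 1.442401 = 2.557599.
  √(4 − x²) = 1.599250.
  1/(2π) = 0.159155.
  ρ_sc(1.201) = 0.159155 · 1.599250 = 0.254528.

Rounded to 5 decimal places: ρ_sc(1.201) ≈ 0.25453.


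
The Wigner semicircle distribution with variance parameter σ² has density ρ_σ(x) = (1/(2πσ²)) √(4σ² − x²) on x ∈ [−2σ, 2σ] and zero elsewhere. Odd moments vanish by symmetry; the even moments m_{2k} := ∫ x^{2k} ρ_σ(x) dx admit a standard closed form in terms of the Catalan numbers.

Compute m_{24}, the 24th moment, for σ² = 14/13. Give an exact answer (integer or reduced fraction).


By the scaled semicircle moment identity, m_{2k} = σ^{2k} · C_k with k = 12.
C_12 = (1/(k+1)) · C(2k, k) = (1/13) · C(24, 12) = (1/13) · 2704156 = 208012.
σ^{2k} = (σ²)^k = (14/13)^12 = 56693912375296/23298085122481.

Therefore m_{24} = σ^{24} · C_12 = (56693912375296/23298085122481) · 208012 = 11793014101010071552/23298085122481.


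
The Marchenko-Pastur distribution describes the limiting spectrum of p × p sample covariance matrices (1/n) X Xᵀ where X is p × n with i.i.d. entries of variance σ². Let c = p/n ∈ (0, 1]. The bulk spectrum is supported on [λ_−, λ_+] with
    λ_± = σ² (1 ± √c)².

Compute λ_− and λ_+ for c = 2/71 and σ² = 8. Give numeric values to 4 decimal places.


c = 2/71 = 0.028169; √c = 0.167836.
λ_− = σ² (1 − √c)² = 8 · (1 − 0.167836)² = 8 · (0.832164)² = 5.539972.
λ_+ = σ² (1 + √c)² = 8 · (1 + 0.167836)² = 8 · (1.167836)² = 10.910732.

Rounded to 4 decimal places: λ_− ≈ 5.5400, λ_+ ≈ 10.9107.


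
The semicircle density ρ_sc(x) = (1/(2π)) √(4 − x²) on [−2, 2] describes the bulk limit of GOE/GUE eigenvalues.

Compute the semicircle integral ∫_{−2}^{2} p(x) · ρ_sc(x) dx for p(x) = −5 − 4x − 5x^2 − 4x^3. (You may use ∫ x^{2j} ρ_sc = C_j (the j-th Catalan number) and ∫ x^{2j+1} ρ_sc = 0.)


Write p(x) = Σ a_i x^i, split into monomials and integrate each against ρ_sc separately.
Using ∫ x^{2j} ρ_sc = C_j = (1/(j+1)) C(2j, j) (Catalan numbers) and ∫ x^{2j+1} ρ_sc = 0 (odd monomials vanish by symmetry):
  i = 0 (even): a_0 · C_{0} = -5 · 1 = -5
  i = 1 (odd): ∫ x^1 ρ_sc = 0 (vanishes)
  i = 2 (even): a_2 · C_{1} = -5 · 1 = -5
  i = 3 (odd): ∫ x^3 ρ_sc = 0 (vanishes)

Summing the contributions: ∫_{−2}^{2} p(x) ρ_sc(x) dx = (-5) + (-5) = -10.


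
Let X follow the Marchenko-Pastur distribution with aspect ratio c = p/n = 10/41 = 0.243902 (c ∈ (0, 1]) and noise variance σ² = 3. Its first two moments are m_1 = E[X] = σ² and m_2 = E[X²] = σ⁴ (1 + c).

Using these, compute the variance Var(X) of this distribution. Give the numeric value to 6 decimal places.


m_1 = E[X] = σ² = 3, so m_1² = 9.
m_2 = E[X²] = σ⁴ (1 + c) = 9 · (1 + 0.243902) = 9 · 1.243902 = 11.195122.
(Note m_2 − m_1² simplifies to c · σ⁴ = 0.243902 · 9.)

Var(X) = m_2 − m_1² = 11.195122 − 9 = 2.195122.


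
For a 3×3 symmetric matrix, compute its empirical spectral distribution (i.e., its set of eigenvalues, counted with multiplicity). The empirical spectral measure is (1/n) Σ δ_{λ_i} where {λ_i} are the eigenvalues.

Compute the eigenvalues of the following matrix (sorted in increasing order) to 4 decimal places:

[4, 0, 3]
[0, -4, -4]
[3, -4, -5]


Since M is real symmetric, all three eigenvalues are real; they are the roots of det(λI − M) = λ³ − (tr M) λ² + s λ − det M, where s is the sum of the principal 2×2 minors.
tr M = 4 + (-4) + (-5) = -5.
s = (4·(-4) − 0²) + (4·(-5) − 3²) + ((-4)·(-5) − (-4)²) = -16 + (-29) + 4 = -41.
det M (expand along row 1) = 4·4 − 0·12 + 3·12 = 52.
Characteristic polynomial: λ³ + 5λ² − 41λ − 52 = 0.
Substitute λ = y + (tr M)/3 = y − 1.666667 to remove the quadratic term: y³ + p·y + q = 0 with p = s − (tr M)²/3 = -49.333333 and q = −2(tr M)³/27 + (tr M)·s/3 − det M = 25.592593.
Three real roots ⇒ use the trigonometric (Viète) form: r = 2√(−p/3) = 8.110350, φ = arccos(3q/(p·r)) = arccos(-0.191891) = 1.763885 rad.
y_k = r·cos(φ/3 − 2πk/3) for k = 0, 1, 2 gives y = 6.748403, 0.521646, -7.270049.
λ_k = y_k − 1.666667 gives λ = 5.0817, -1.1450, -8.9367 (check: the sum is -5.0000 = tr M).

Eigenvalues sorted in increasing order: [-8.9367, -1.1450, 5.0817].


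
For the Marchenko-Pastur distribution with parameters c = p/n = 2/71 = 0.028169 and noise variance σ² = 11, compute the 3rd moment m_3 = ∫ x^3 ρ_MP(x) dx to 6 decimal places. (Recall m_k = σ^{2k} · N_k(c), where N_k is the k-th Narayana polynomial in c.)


E[X³] = σ⁶ (1 + 3c + c²) (third MP moment). With σ² = 11 (so σ⁶ = 1331) and c = 2/71 = 0.028169: E[X³] = 1331 · (1 + 3·0.028169 + (0.028169)²) = 1331 · 1.085301.

So E[X^3] = 1444.535013.


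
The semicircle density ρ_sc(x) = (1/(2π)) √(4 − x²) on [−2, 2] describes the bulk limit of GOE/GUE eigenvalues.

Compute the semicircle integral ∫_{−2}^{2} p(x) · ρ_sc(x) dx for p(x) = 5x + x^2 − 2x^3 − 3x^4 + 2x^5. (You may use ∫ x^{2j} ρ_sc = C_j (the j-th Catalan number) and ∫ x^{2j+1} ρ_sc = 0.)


Write p(x) = Σ a_i x^i, split into monomials and integrate each against ρ_sc separately.
Using ∫ x^{2j} ρ_sc = C_j = (1/(j+1)) C(2j, j) (Catalan numbers) and ∫ x^{2j+1} ρ_sc = 0 (odd monomials vanish by symmetry):
  i = 1 (odd): ∫ x^1 ρ_sc = 0 (vanishes)
  i = 2 (even): a_2 · C_{1} = 1 · 1 = 1
  i = 3 (odd): ∫ x^3 ρ_sc = 0 (vanishes)
  i = 4 (even): a_4 · C_{2} = -3 · 2 = -6
  i = 5 (odd): ∫ x^5 ρ_sc = 0 (vanishes)

Summing the contributions: ∫_{−2}^{2} p(x) ρ_sc(x) dx = 1 + (-6) = -5.


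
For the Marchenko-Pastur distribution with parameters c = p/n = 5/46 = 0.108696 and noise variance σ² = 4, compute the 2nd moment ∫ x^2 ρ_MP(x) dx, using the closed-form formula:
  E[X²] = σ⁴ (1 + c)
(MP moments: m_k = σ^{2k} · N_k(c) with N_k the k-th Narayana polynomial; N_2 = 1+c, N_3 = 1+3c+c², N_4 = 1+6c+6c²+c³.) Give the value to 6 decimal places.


E[X²] = σ⁴ (1 + c) (second MP moment). With σ² = 4 (so σ⁴ = 16) and c = 5/46 = 0.108696: E[X²] = 16 · (1 + 0.108696) = 16 · 1.108696.

So E[X^2] = 17.739130.


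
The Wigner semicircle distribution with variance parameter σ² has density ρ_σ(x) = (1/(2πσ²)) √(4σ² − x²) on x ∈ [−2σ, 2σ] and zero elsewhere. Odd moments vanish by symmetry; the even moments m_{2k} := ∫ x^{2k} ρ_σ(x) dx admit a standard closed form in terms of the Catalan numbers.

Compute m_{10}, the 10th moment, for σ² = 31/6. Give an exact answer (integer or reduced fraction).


By the scaled semicircle moment identity, m_{2k} = σ^{2k} · C_k with k = 5.
C_5 = (1/(k+1)) · C(2k, k) = (1/6) · C(10, 5) = (1/6) · 252 = 42.
σ^{2k} = (σ²)^k = (31/6)^5 = 28629151/7776.

Therefore m_{10} = σ^{10} · C_5 = (28629151/7776) · 42 = 200404057/1296.


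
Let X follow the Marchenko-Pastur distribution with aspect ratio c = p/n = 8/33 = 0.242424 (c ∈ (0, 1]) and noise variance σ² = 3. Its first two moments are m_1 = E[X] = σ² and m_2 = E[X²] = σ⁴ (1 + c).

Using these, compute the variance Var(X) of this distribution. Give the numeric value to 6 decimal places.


m_1 = E[X] = σ² = 3, so m_1² = 9.
m_2 = E[X²] = σ⁴ (1 + c) = 9 · (1 + 0.242424) = 9 · 1.242424 = 11.181818.
(Note m_2 − m_1² simplifies to c · σ⁴ = 0.242424 · 9.)

Var(X) = m_2 − m_1² = 11.181818 − 9 = 2.181818.


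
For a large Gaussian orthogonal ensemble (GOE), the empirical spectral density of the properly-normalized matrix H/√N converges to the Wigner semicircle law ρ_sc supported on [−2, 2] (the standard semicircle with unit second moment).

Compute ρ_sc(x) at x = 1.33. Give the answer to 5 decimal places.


ρ_sc(x) = (1/(2π)) √(4 − x²). With x = 1.33:
  4 − x² = 4 − (1.33)² = 4 − 1.768900 = 2.231100.
  √(4 − x²) = 1.493687.
  1/(2π) = 0.159155.
  ρ_sc(1.33) = 0.159155 · 1.493687 = 0.237728.

Rounded to 5 decimal places: ρ_sc(1.33) ≈ 0.23773.


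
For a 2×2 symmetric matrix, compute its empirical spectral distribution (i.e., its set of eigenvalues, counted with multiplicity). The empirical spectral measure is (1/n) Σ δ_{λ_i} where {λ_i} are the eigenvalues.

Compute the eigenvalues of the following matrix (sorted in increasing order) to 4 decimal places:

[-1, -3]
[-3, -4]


Since M is real symmetric, both eigenvalues are real; they are the roots of det(λI − M) = λ² − (tr M) λ + det M.
tr M = -1 + (-4) = -5.
det M = (-1)·(-4) − (-3)² = 4 − 9 = -5.
Characteristic polynomial: λ² + 5λ − 5 = 0.
Discriminant Δ = (tr M)² − 4·det M = 25 − (-20) = 45; √Δ = 6.708204.
λ = (tr M ± √Δ)/2 = (-5 ± 6.708204)/2, giving (tr M − √Δ)/2 = -5.8541 and (tr M + √Δ)/2 = 0.8541.

Eigenvalues sorted in increasing order: [-5.8541, 0.8541].
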